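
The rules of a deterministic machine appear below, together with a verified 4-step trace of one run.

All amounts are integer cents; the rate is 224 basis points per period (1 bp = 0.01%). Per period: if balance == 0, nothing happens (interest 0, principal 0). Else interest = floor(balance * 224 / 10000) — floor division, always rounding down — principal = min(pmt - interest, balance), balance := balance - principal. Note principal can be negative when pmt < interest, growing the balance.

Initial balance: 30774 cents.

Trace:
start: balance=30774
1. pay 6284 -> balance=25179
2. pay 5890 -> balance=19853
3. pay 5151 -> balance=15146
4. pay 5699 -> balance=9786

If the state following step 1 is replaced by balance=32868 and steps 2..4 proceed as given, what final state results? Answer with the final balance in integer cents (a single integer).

state after step 1 := balance=32868
2. pay 5890 -> balance=27714
3. pay 5151 -> balance=23183
4. pay 5699 -> balance=18003

18003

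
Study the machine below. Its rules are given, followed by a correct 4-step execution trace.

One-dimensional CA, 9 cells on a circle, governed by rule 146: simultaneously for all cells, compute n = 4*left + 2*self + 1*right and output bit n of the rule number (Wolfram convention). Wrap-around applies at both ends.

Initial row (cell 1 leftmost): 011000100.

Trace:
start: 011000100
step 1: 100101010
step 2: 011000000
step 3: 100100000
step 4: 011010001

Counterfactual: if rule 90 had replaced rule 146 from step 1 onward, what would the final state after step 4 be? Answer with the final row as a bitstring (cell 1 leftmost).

011001010

(re-executing steps 1..4 under rule 90; state before step 1: 011000100)
step 1: 111101010
step 2: 100100000
step 3: 011010001
step 4: 011001010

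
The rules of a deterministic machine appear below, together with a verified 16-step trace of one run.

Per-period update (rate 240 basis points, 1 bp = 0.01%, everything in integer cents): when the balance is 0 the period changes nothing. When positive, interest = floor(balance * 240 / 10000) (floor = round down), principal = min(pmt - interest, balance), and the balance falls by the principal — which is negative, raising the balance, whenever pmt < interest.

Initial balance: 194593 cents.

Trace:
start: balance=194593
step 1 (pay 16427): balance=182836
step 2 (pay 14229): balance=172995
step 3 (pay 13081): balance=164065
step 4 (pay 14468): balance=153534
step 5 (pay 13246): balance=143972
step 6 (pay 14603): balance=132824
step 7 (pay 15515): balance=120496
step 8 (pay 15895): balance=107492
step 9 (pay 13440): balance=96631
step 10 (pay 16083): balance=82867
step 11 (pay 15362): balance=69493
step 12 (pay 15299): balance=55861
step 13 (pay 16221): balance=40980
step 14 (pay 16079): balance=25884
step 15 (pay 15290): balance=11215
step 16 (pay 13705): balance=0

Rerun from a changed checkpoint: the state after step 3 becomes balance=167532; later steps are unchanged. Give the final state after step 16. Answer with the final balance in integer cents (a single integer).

state after step 3 := balance=167532
step 4 (pay 14468): balance=157084
step 5 (pay 13246): balance=147608
step 6 (pay 14603): balance=136547
step 7 (pay 15515): balance=124309
step 8 (pay 15895): balance=111397
step 9 (pay 13440): balance=100630
step 10 (pay 16083): balance=86962
step 11 (pay 15362): balance=73687
step 12 (pay 15299): balance=60156
step 13 (pay 16221): balance=45378
step 14 (pay 16079): balance=30388
step 15 (pay 15290): balance=15827
step 16 (pay 13705): balance=2501

2501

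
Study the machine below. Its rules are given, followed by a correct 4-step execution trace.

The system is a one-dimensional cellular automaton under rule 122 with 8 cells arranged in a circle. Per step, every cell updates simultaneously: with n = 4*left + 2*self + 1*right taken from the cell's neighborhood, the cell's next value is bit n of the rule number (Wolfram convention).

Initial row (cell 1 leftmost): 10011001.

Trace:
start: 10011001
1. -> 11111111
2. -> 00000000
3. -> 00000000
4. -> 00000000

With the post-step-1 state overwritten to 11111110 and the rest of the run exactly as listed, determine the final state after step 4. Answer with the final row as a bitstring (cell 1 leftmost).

11101111

state after step 1 := 11111110
2. -> 10000011
3. -> 11000110
4. -> 11101111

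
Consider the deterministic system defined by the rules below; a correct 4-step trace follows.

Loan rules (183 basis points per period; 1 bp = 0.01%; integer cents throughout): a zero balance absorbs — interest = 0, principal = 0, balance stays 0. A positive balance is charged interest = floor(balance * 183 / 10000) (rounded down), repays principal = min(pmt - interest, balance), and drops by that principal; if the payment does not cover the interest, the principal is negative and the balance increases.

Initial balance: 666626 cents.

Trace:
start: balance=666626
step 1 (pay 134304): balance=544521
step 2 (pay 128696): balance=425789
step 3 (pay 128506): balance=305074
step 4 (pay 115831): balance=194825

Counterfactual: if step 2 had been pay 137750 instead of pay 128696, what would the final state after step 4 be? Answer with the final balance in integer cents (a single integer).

185438

(re-executing from step 2 with the substitution; state before step 2: balance=544521)
step 2 (pay 137750): balance=416735
step 3 (pay 128506): balance=295855
step 4 (pay 115831): balance=185438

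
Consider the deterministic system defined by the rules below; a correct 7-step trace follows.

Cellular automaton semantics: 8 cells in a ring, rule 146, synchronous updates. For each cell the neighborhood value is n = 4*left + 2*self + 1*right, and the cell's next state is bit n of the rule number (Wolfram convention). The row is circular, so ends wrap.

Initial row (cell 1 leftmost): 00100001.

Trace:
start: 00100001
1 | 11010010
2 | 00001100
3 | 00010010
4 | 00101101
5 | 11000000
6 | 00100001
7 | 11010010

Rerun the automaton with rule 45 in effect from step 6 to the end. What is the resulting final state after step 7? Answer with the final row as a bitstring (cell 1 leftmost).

10010001

(re-executing steps 6..7 under rule 45; state before step 6: 11000000)
6 | 10011110
7 | 10010001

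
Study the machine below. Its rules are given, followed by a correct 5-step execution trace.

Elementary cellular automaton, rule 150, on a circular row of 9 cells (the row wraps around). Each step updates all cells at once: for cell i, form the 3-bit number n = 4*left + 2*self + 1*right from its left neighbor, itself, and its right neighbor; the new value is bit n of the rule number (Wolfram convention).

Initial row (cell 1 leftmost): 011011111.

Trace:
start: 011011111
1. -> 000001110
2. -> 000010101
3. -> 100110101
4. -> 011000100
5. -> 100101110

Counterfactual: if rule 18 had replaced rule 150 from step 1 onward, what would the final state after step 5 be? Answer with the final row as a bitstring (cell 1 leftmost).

000000000

(re-executing steps 1..5 under rule 18; state before step 1: 011011111)
1. -> 000000000
2. -> 000000000
3. -> 000000000
4. -> 000000000
5. -> 000000000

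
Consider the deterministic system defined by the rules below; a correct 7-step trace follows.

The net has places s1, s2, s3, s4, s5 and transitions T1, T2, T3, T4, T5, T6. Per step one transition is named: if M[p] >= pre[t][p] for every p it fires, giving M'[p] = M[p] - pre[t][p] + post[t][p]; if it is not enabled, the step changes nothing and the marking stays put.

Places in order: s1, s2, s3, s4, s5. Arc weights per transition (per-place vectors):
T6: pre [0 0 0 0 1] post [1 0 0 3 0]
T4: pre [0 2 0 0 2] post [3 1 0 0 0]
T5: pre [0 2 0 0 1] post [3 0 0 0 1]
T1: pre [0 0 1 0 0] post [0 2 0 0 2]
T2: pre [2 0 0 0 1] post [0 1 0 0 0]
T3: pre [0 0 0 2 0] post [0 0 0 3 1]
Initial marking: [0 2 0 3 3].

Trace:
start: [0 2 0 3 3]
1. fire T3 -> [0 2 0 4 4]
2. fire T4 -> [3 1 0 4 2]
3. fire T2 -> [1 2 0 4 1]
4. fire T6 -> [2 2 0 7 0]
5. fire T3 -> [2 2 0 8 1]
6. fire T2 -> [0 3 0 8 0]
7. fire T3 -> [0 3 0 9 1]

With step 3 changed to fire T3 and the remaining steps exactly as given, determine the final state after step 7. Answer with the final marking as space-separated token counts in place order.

(re-executing from step 3 with the substitution; state before step 3: [3 1 0 4 2])
3. fire T3 -> [3 1 0 5 3]
4. fire T6 -> [4 1 0 8 2]
5. fire T3 -> [4 1 0 9 3]
6. fire T2 -> [2 2 0 9 2]
7. fire T3 -> [2 2 0 10 3]

2 2 0 10 3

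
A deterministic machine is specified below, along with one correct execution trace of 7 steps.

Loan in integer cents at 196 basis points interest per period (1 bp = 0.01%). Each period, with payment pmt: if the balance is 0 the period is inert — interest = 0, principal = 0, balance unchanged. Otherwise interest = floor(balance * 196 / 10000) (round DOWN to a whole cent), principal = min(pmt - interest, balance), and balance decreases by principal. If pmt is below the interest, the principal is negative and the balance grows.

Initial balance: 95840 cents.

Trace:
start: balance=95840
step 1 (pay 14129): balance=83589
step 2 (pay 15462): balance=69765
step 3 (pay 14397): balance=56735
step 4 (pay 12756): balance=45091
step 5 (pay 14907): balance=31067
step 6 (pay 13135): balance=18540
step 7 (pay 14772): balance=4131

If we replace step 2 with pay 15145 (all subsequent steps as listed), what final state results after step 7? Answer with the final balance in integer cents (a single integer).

(re-executing from step 2 with the substitution; state before step 2: balance=83589)
step 2 (pay 15145): balance=70082
step 3 (pay 14397): balance=57058
step 4 (pay 12756): balance=45420
step 5 (pay 14907): balance=31403
step 6 (pay 13135): balance=18883
step 7 (pay 14772): balance=4481

4481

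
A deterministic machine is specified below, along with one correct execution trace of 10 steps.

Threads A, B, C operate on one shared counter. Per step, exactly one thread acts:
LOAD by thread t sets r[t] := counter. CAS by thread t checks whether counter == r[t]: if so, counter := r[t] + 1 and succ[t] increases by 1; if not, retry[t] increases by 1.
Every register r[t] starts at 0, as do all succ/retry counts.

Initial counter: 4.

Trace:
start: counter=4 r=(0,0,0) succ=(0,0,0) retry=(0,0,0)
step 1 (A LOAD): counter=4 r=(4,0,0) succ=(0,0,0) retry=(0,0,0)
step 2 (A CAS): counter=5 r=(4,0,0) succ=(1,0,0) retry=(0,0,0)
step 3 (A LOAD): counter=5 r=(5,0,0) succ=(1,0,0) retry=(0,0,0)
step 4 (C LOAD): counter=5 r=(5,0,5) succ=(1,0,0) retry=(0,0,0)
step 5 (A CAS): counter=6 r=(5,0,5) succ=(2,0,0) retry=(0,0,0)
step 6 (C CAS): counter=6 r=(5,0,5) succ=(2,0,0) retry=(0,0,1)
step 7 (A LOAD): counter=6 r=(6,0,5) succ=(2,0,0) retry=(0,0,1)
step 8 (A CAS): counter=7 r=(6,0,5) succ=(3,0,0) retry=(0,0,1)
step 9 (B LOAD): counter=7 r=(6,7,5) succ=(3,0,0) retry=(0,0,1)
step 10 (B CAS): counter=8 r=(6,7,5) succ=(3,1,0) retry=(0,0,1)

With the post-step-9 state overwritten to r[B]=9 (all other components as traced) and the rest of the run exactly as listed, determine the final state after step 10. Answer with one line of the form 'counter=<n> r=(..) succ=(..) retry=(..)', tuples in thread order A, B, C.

state after step 9 := counter=7 r=(6,9,5) succ=(3,0,0) retry=(0,0,1)
step 10 (B CAS): counter=7 r=(6,9,5) succ=(3,0,0) retry=(0,1,1)

counter=7 r=(6,9,5) succ=(3,0,0) retry=(0,1,1)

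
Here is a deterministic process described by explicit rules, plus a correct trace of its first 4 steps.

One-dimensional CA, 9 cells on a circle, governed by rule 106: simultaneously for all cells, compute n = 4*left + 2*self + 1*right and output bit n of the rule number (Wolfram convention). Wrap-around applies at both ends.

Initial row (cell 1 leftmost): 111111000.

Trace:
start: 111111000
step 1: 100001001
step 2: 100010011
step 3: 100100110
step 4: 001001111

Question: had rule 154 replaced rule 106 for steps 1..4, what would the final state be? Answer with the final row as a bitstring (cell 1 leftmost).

(re-executing steps 1..4 under rule 154; state before step 1: 111111000)
step 1: 111110101
step 2: 111100001
step 3: 111010011
step 4: 110001111

110001111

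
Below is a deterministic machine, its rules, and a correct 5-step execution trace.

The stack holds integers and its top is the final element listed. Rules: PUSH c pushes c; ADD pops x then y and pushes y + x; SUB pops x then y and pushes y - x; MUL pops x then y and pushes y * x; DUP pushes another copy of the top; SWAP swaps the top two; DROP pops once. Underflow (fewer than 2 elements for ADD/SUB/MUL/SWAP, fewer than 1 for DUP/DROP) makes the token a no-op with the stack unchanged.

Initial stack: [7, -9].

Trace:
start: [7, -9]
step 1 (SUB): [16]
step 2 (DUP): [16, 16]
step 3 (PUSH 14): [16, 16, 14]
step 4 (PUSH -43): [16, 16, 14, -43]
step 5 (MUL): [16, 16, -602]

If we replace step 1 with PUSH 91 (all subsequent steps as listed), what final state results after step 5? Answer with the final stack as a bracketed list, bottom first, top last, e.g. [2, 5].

(re-executing from step 1 with the substitution; state before step 1: [7, -9])
step 1 (PUSH 91): [7, -9, 91]
step 2 (DUP): [7, -9, 91, 91]
step 3 (PUSH 14): [7, -9, 91, 91, 14]
step 4 (PUSH -43): [7, -9, 91, 91, 14, -43]
step 5 (MUL): [7, -9, 91, 91, -602]

[7, -9, 91, 91, -602]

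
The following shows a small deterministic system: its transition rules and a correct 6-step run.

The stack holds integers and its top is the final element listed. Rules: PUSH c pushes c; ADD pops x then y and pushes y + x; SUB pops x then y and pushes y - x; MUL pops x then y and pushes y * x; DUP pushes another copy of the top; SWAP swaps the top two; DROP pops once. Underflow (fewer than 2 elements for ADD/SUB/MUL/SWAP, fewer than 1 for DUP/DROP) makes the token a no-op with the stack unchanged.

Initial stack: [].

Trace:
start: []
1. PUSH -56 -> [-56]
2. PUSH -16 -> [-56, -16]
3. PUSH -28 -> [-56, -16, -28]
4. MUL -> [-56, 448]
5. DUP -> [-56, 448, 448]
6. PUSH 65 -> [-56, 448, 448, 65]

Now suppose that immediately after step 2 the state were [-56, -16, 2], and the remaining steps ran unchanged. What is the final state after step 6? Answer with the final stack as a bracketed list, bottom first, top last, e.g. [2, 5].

state after step 2 := [-56, -16, 2]
3. PUSH -28 -> [-56, -16, 2, -28]
4. MUL -> [-56, -16, -56]
5. DUP -> [-56, -16, -56, -56]
6. PUSH 65 -> [-56, -16, -56, -56, 65]

[-56, -16, -56, -56, 65]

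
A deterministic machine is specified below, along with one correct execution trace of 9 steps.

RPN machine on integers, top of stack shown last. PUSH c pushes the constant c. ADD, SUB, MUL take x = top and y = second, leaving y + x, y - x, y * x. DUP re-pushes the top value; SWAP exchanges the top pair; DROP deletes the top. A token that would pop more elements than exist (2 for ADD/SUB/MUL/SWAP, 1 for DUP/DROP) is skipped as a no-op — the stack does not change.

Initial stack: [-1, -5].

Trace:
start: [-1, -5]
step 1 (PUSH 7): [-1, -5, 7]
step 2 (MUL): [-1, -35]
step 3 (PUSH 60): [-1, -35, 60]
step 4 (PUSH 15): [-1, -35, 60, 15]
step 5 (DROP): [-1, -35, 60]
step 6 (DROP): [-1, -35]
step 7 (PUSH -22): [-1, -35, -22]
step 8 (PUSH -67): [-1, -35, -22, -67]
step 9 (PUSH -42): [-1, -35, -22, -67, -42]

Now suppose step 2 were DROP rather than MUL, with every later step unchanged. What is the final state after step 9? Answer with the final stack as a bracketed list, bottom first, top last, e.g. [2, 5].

(re-executing from step 2 with the substitution; state before step 2: [-1, -5, 7])
step 2 (DROP): [-1, -5]
step 3 (PUSH 60): [-1, -5, 60]
step 4 (PUSH 15): [-1, -5, 60, 15]
step 5 (DROP): [-1, -5, 60]
step 6 (DROP): [-1, -5]
step 7 (PUSH -22): [-1, -5, -22]
step 8 (PUSH -67): [-1, -5, -22, -67]
step 9 (PUSH -42): [-1, -5, -22, -67, -42]

[-1, -5, -22, -67, -42]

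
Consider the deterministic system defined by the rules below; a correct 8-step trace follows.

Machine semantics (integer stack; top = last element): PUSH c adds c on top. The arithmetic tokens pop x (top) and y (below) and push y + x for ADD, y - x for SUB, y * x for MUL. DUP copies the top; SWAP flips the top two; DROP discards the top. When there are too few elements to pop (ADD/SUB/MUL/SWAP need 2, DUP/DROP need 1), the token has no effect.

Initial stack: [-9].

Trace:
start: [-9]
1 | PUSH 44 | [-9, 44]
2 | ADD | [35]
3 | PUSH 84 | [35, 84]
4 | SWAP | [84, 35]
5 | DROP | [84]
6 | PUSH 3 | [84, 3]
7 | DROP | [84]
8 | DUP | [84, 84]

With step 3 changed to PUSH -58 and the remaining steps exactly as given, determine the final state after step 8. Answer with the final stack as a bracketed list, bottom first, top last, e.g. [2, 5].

(re-executing from step 3 with the substitution; state before step 3: [35])
3 | PUSH -58 | [35, -58]
4 | SWAP | [-58, 35]
5 | DROP | [-58]
6 | PUSH 3 | [-58, 3]
7 | DROP | [-58]
8 | DUP | [-58, -58]

[-58, -58]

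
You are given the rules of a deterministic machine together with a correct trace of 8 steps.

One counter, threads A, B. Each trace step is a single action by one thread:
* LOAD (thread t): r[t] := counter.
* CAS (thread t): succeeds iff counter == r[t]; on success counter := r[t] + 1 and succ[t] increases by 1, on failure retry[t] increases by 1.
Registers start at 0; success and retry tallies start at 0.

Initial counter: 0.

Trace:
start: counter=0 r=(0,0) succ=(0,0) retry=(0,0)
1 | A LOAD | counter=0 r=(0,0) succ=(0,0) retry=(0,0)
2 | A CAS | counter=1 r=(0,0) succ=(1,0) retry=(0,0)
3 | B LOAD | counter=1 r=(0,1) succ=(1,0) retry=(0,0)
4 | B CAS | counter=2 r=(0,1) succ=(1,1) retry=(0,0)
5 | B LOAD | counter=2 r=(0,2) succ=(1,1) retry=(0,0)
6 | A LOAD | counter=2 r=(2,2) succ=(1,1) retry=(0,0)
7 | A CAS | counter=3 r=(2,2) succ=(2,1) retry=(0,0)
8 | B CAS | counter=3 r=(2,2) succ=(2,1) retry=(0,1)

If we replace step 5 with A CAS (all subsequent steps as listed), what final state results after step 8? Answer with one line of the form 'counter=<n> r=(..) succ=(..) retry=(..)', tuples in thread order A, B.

counter=3 r=(2,1) succ=(2,1) retry=(1,1)

(re-executing from step 5 with the substitution; state before step 5: counter=2 r=(0,1) succ=(1,1) retry=(0,0))
5 | A CAS | counter=2 r=(0,1) succ=(1,1) retry=(1,0)
6 | A LOAD | counter=2 r=(2,1) succ=(1,1) retry=(1,0)
7 | A CAS | counter=3 r=(2,1) succ=(2,1) retry=(1,0)
8 | B CAS | counter=3 r=(2,1) succ=(2,1) retry=(1,1)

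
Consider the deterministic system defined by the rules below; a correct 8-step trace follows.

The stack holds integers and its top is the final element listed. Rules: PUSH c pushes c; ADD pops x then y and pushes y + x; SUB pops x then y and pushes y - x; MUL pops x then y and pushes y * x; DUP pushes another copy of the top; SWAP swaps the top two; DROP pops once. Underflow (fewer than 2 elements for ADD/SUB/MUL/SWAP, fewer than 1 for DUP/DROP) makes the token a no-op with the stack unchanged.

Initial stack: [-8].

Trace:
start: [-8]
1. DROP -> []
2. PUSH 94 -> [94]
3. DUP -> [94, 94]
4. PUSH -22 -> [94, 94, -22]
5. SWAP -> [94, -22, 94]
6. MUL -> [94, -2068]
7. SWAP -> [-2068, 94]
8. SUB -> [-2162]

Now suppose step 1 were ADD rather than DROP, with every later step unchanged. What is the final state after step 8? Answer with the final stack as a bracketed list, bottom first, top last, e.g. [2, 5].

(re-executing from step 1 with the substitution; state before step 1: [-8])
1. ADD -> [-8]
2. PUSH 94 -> [-8, 94]
3. DUP -> [-8, 94, 94]
4. PUSH -22 -> [-8, 94, 94, -22]
5. SWAP -> [-8, 94, -22, 94]
6. MUL -> [-8, 94, -2068]
7. SWAP -> [-8, -2068, 94]
8. SUB -> [-8, -2162]

[-8, -2162]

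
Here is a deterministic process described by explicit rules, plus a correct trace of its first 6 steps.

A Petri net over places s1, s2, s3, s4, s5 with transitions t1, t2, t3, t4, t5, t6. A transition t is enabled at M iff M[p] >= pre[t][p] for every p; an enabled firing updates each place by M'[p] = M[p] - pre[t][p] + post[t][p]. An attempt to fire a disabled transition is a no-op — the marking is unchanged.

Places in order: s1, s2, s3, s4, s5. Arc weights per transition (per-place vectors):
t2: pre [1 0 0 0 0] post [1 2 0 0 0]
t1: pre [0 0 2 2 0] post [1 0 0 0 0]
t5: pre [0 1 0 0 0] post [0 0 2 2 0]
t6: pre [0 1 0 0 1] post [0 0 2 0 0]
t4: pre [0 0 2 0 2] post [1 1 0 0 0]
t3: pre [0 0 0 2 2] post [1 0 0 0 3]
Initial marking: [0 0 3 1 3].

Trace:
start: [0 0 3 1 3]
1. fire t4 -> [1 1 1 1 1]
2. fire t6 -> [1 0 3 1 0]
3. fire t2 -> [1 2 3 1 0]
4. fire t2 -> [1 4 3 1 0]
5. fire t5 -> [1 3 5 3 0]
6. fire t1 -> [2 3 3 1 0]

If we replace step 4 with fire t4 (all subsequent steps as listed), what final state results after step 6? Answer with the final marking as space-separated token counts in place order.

2 1 3 1 0

(re-executing from step 4 with the substitution; state before step 4: [1 2 3 1 0])
4. fire t4 -> [1 2 3 1 0]
5. fire t5 -> [1 1 5 3 0]
6. fire t1 -> [2 1 3 1 0]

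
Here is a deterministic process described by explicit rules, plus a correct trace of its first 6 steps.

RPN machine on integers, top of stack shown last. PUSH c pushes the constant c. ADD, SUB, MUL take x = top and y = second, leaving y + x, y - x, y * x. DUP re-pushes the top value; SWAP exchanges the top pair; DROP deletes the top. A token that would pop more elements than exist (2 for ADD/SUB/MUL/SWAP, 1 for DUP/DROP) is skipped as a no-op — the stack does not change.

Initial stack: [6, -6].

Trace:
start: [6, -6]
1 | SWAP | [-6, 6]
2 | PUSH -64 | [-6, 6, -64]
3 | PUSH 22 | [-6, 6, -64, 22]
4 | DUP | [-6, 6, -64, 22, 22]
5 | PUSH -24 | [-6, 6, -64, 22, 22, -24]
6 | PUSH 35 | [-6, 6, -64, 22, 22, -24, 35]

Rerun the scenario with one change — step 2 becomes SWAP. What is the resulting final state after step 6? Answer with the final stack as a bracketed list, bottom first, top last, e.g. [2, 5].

(re-executing from step 2 with the substitution; state before step 2: [-6, 6])
2 | SWAP | [6, -6]
3 | PUSH 22 | [6, -6, 22]
4 | DUP | [6, -6, 22, 22]
5 | PUSH -24 | [6, -6, 22, 22, -24]
6 | PUSH 35 | [6, -6, 22, 22, -24, 35]

[6, -6, 22, 22, -24, 35]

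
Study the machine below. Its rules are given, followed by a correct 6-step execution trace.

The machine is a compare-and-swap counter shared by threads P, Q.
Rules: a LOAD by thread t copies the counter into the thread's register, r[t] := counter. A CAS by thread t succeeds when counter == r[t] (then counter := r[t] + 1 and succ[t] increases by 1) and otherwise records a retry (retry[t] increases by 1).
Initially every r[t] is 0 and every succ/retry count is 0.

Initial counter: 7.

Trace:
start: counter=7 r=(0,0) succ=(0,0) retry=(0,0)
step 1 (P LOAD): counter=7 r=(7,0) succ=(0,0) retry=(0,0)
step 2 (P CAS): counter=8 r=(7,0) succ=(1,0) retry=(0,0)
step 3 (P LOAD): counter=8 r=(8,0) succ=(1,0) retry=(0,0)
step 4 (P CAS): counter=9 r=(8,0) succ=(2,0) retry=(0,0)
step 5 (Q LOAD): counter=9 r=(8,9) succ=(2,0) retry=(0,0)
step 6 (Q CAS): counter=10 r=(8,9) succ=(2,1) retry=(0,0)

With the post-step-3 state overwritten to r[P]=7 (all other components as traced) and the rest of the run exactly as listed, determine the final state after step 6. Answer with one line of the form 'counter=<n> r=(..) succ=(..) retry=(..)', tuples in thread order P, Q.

state after step 3 := counter=8 r=(7,0) succ=(1,0) retry=(0,0)
step 4 (P CAS): counter=8 r=(7,0) succ=(1,0) retry=(1,0)
step 5 (Q LOAD): counter=8 r=(7,8) succ=(1,0) retry=(1,0)
step 6 (Q CAS): counter=9 r=(7,8) succ=(1,1) retry=(1,0)

counter=9 r=(7,8) succ=(1,1) retry=(1,0)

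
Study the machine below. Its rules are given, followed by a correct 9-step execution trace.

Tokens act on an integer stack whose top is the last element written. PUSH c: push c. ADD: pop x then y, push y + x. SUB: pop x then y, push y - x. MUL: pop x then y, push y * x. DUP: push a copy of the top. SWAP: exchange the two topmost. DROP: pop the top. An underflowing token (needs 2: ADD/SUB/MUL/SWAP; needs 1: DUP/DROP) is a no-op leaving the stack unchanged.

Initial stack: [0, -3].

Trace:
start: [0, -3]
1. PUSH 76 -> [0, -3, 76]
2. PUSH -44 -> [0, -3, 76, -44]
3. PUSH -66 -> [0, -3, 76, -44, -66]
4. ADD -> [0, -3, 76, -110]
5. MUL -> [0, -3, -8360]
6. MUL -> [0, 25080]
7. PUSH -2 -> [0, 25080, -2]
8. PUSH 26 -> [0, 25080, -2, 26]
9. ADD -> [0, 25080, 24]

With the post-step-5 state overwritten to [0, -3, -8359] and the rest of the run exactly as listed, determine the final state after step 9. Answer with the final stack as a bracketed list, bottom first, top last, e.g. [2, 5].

[0, 25077, 24]

state after step 5 := [0, -3, -8359]
6. MUL -> [0, 25077]
7. PUSH -2 -> [0, 25077, -2]
8. PUSH 26 -> [0, 25077, -2, 26]
9. ADD -> [0, 25077, 24]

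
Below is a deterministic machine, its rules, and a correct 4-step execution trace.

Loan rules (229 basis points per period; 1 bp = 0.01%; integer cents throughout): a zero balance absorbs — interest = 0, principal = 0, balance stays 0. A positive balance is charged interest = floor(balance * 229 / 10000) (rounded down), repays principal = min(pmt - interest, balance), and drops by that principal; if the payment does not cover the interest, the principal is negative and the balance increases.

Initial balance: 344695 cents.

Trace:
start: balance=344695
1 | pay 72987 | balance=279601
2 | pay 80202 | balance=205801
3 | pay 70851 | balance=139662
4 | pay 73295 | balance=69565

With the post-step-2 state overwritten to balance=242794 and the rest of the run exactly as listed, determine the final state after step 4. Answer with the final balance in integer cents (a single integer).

state after step 2 := balance=242794
3 | pay 70851 | balance=177502
4 | pay 73295 | balance=108271

108271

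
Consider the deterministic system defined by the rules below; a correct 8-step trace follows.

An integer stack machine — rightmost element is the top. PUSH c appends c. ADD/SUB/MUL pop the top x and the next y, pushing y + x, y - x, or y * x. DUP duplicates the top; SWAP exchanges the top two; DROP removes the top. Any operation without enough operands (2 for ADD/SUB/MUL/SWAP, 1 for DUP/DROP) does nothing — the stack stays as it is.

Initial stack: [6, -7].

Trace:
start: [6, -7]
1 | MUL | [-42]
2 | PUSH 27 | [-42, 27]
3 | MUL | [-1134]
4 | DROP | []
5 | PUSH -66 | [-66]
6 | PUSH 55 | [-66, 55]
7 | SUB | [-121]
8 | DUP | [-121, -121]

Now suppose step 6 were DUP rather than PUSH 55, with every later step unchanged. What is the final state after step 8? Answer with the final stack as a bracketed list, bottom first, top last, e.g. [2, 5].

[0, 0]

(re-executing from step 6 with the substitution; state before step 6: [-66])
6 | DUP | [-66, -66]
7 | SUB | [0]
8 | DUP | [0, 0]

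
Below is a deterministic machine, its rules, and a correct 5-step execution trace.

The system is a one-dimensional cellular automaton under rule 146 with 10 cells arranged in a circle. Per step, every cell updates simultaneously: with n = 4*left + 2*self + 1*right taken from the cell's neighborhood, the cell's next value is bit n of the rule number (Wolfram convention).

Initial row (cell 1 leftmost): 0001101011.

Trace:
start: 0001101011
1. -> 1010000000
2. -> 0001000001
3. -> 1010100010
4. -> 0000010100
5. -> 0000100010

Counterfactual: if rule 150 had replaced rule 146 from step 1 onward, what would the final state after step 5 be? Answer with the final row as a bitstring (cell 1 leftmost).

0000101010

(re-executing steps 1..5 under rule 150; state before step 1: 0001101011)
1. -> 1010001000
2. -> 1011011101
3. -> 0000001000
4. -> 0000011100
5. -> 0000101010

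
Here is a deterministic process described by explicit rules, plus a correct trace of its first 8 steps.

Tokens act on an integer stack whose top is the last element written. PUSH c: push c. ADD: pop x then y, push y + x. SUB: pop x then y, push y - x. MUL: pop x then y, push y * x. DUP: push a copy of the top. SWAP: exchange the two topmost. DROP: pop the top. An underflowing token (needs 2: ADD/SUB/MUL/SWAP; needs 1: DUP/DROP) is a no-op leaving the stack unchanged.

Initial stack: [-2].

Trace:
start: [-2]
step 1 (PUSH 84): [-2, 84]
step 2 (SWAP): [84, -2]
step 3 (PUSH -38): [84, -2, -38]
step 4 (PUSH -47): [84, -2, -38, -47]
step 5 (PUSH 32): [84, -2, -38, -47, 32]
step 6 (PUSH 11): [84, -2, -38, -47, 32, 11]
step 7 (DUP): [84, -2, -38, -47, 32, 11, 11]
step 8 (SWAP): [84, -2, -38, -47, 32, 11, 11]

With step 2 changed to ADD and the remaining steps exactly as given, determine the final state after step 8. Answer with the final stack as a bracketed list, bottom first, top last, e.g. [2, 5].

[82, -38, -47, 32, 11, 11]

(re-executing from step 2 with the substitution; state before step 2: [-2, 84])
step 2 (ADD): [82]
step 3 (PUSH -38): [82, -38]
step 4 (PUSH -47): [82, -38, -47]
step 5 (PUSH 32): [82, -38, -47, 32]
step 6 (PUSH 11): [82, -38, -47, 32, 11]
step 7 (DUP): [82, -38, -47, 32, 11, 11]
step 8 (SWAP): [82, -38, -47, 32, 11, 11]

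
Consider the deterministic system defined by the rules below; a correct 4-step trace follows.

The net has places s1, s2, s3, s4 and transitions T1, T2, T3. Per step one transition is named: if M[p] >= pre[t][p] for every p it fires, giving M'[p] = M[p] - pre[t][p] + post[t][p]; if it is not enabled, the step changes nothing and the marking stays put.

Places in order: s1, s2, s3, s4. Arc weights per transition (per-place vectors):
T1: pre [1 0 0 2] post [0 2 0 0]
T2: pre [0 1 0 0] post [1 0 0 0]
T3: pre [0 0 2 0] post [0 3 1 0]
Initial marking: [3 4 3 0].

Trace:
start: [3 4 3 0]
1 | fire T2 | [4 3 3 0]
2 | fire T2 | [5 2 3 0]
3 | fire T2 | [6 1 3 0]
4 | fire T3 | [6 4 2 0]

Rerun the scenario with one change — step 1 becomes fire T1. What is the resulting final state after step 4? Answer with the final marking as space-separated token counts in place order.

(re-executing from step 1 with the substitution; state before step 1: [3 4 3 0])
1 | fire T1 | [3 4 3 0]
2 | fire T2 | [4 3 3 0]
3 | fire T2 | [5 2 3 0]
4 | fire T3 | [5 5 2 0]

5 5 2 0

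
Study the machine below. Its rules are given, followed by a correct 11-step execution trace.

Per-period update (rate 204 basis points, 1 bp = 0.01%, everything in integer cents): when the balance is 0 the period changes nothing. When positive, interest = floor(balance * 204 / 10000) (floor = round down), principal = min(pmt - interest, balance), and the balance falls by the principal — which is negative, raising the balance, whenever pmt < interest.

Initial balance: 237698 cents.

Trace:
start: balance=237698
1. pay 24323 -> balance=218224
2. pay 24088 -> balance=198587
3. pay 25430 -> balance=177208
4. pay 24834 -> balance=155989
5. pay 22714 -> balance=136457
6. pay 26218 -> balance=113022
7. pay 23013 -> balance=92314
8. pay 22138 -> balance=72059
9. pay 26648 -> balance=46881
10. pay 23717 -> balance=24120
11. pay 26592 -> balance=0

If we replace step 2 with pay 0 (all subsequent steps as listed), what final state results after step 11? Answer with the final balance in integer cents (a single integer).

(re-executing from step 2 with the substitution; state before step 2: balance=218224)
2. pay 0 -> balance=222675
3. pay 25430 -> balance=201787
4. pay 24834 -> balance=181069
5. pay 22714 -> balance=162048
6. pay 26218 -> balance=139135
7. pay 23013 -> balance=118960
8. pay 22138 -> balance=99248
9. pay 26648 -> balance=74624
10. pay 23717 -> balance=52429
11. pay 26592 -> balance=26906

26906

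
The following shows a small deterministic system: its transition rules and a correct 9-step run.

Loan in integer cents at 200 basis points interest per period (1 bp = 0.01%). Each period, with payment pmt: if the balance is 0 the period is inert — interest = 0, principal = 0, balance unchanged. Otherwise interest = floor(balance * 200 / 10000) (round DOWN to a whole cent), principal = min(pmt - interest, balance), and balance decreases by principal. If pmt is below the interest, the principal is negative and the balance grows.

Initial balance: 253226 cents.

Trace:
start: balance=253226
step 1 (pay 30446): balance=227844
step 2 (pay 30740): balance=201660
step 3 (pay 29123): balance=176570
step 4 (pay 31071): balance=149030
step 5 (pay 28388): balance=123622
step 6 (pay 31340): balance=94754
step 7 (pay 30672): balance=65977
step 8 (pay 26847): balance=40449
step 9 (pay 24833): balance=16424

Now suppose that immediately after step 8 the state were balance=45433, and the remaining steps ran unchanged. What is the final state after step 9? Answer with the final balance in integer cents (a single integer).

state after step 8 := balance=45433
step 9 (pay 24833): balance=21508

21508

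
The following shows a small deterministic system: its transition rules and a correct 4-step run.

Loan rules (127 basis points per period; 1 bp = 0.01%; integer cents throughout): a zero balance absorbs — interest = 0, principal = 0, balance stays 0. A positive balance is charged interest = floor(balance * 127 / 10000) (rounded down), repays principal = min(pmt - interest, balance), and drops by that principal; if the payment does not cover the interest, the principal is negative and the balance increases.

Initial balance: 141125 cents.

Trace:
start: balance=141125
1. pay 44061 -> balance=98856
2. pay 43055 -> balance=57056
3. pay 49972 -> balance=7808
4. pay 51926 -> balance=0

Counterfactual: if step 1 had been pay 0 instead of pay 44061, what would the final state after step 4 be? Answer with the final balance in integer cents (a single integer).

(re-executing from step 1 with the substitution; state before step 1: balance=141125)
1. pay 0 -> balance=142917
2. pay 43055 -> balance=101677
3. pay 49972 -> balance=52996
4. pay 51926 -> balance=1743

1743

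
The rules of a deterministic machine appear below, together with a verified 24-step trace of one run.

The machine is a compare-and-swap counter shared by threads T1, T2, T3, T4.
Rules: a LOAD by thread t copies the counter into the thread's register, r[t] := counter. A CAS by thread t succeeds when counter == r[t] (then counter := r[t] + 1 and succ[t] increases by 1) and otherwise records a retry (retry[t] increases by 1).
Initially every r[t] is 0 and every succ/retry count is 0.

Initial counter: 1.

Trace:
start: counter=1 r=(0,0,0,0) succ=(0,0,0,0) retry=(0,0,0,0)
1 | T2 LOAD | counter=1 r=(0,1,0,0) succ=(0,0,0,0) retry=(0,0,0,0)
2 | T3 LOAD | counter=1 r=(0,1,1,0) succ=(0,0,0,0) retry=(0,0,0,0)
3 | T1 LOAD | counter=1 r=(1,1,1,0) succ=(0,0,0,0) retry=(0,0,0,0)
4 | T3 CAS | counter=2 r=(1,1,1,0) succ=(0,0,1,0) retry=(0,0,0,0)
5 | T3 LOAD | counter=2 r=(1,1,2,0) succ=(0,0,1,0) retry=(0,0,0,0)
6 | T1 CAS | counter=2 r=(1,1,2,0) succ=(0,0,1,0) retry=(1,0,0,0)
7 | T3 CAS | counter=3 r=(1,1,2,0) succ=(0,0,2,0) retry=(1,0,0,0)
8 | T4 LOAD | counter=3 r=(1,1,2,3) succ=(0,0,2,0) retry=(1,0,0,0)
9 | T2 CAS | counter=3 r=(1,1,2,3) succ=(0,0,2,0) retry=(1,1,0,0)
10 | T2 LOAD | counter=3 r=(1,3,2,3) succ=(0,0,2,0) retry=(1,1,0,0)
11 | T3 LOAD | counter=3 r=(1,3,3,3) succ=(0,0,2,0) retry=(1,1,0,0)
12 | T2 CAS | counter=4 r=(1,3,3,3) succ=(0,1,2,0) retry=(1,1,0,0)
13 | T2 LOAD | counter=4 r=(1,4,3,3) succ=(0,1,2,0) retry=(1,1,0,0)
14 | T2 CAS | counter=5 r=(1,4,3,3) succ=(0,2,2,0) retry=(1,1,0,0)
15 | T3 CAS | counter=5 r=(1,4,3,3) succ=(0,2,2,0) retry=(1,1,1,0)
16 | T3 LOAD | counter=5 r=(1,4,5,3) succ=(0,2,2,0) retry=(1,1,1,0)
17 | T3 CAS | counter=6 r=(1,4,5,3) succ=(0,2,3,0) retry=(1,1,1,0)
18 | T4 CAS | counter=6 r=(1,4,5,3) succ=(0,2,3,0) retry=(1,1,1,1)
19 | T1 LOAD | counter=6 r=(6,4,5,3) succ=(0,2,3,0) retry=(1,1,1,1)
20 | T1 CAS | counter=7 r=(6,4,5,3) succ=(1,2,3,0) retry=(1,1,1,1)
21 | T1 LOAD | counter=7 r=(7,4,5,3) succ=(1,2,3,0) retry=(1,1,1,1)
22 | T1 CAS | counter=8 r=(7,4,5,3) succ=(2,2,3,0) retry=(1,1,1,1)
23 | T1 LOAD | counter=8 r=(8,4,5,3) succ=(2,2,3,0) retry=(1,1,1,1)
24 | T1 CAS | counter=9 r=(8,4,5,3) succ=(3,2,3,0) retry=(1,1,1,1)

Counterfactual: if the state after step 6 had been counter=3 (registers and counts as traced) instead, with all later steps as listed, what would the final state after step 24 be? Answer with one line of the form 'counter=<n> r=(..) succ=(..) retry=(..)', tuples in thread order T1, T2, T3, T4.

counter=9 r=(8,4,5,3) succ=(3,2,2,0) retry=(1,1,2,1)

state after step 6 := counter=3 r=(1,1,2,0) succ=(0,0,1,0) retry=(1,0,0,0)
7 | T3 CAS | counter=3 r=(1,1,2,0) succ=(0,0,1,0) retry=(1,0,1,0)
8 | T4 LOAD | counter=3 r=(1,1,2,3) succ=(0,0,1,0) retry=(1,0,1,0)
9 | T2 CAS | counter=3 r=(1,1,2,3) succ=(0,0,1,0) retry=(1,1,1,0)
10 | T2 LOAD | counter=3 r=(1,3,2,3) succ=(0,0,1,0) retry=(1,1,1,0)
11 | T3 LOAD | counter=3 r=(1,3,3,3) succ=(0,0,1,0) retry=(1,1,1,0)
12 | T2 CAS | counter=4 r=(1,3,3,3) succ=(0,1,1,0) retry=(1,1,1,0)
13 | T2 LOAD | counter=4 r=(1,4,3,3) succ=(0,1,1,0) retry=(1,1,1,0)
14 | T2 CAS | counter=5 r=(1,4,3,3) succ=(0,2,1,0) retry=(1,1,1,0)
15 | T3 CAS | counter=5 r=(1,4,3,3) succ=(0,2,1,0) retry=(1,1,2,0)
16 | T3 LOAD | counter=5 r=(1,4,5,3) succ=(0,2,1,0) retry=(1,1,2,0)
17 | T3 CAS | counter=6 r=(1,4,5,3) succ=(0,2,2,0) retry=(1,1,2,0)
18 | T4 CAS | counter=6 r=(1,4,5,3) succ=(0,2,2,0) retry=(1,1,2,1)
19 | T1 LOAD | counter=6 r=(6,4,5,3) succ=(0,2,2,0) retry=(1,1,2,1)
20 | T1 CAS | counter=7 r=(6,4,5,3) succ=(1,2,2,0) retry=(1,1,2,1)
21 | T1 LOAD | counter=7 r=(7,4,5,3) succ=(1,2,2,0) retry=(1,1,2,1)
22 | T1 CAS | counter=8 r=(7,4,5,3) succ=(2,2,2,0) retry=(1,1,2,1)
23 | T1 LOAD | counter=8 r=(8,4,5,3) succ=(2,2,2,0) retry=(1,1,2,1)
24 | T1 CAS | counter=9 r=(8,4,5,3) succ=(3,2,2,0) retry=(1,1,2,1)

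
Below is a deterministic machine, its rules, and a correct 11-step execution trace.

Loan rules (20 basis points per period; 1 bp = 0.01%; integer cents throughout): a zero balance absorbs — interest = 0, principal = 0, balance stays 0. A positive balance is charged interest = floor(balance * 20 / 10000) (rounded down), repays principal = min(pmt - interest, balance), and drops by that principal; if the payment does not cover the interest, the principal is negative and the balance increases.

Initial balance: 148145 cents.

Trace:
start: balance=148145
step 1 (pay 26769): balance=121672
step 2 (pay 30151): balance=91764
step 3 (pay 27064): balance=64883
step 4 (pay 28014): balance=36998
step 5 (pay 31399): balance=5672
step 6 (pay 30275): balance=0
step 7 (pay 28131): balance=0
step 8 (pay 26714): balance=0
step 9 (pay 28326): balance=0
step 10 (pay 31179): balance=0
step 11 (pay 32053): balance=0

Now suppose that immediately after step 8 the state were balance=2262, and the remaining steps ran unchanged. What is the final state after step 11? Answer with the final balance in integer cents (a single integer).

0

state after step 8 := balance=2262
step 9 (pay 28326): balance=0
step 10 (pay 31179): balance=0
step 11 (pay 32053): balance=0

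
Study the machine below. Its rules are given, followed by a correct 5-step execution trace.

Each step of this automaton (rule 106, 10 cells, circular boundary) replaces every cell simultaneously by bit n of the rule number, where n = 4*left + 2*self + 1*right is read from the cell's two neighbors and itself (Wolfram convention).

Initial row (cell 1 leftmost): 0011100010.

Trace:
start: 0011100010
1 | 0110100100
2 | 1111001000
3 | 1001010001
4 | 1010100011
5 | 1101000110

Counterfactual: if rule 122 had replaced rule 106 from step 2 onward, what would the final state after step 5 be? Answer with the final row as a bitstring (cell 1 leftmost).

0001101100

(re-executing steps 2..5 under rule 122; state before step 2: 0110100100)
2 | 1111011010
3 | 1001111101
4 | 1111000111
5 | 0001101100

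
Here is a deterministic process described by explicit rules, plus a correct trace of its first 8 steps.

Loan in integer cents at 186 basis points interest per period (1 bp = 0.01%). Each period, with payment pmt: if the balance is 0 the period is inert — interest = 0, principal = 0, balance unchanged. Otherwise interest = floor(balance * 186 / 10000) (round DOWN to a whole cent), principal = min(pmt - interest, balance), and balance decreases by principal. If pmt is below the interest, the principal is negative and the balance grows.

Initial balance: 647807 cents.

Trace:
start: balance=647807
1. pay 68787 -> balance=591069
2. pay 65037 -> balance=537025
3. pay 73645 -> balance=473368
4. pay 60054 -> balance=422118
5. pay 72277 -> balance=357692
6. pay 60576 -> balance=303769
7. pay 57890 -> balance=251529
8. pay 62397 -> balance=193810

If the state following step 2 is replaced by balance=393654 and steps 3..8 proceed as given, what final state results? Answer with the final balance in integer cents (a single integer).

state after step 2 := balance=393654
3. pay 73645 -> balance=327330
4. pay 60054 -> balance=273364
5. pay 72277 -> balance=206171
6. pay 60576 -> balance=149429
7. pay 57890 -> balance=94318
8. pay 62397 -> balance=33675

33675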